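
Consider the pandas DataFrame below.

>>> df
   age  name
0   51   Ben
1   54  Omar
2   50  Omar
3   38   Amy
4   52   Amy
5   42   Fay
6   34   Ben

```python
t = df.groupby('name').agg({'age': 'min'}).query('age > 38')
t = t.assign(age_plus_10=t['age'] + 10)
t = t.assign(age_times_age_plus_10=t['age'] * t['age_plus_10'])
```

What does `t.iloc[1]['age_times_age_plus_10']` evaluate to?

3000

group by name, min of age:
      age
name     
Amy    38
Ben    34
Fay    42
Omar   50
filter rows where age > 38:
      age
name     
Fay    42
Omar   50
add column age_plus_10 = t['age'] + 10:
      age  age_plus_10
name                  
Fay    42           52
Omar   50           60
add column age_times_age_plus_10 = t['age'] * t['age_plus_10']:
      age  age_plus_10  age_times_age_plus_10
name                                         
Fay    42           52                   2184
Omar   50           60                   3000
Then the value at position 1, column 'age_times_age_plus_10': 3000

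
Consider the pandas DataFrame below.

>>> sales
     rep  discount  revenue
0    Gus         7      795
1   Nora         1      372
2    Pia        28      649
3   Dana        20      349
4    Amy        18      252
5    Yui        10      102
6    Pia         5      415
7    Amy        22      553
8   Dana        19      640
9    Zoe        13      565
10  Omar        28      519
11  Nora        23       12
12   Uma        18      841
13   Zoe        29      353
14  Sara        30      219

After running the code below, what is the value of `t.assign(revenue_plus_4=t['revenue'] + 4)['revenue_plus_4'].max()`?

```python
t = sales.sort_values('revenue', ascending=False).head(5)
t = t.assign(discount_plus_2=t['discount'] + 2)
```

sort by revenue descending:
     rep  discount  revenue
12   Uma        18      841
0    Gus         7      795
2    Pia        28      649
8   Dana        19      640
9    Zoe        13      565
7    Amy        22      553
10  Omar        28      519
6    Pia         5      415
1   Nora         1      372
13   Zoe        29      353
3   Dana        20      349
4    Amy        18      252
14  Sara        30      219
5    Yui        10      102
11  Nora        23       12
take first 5 rows:
     rep  discount  revenue
12   Uma        18      841
0    Gus         7      795
2    Pia        28      649
8   Dana        19      640
9    Zoe        13      565
add column discount_plus_2 = t['discount'] + 2:
     rep  discount  revenue  discount_plus_2
12   Uma        18      841               20
0    Gus         7      795                9
2    Pia        28      649               30
8   Dana        19      640               21
9    Zoe        13      565               15
add column revenue_plus_4 = t['revenue'] + 4:
     rep  discount  revenue  discount_plus_2  revenue_plus_4
12   Uma        18      841               20             845
0    Gus         7      795                9             799
2    Pia        28      649               30             653
8   Dana        19      640               21             644
9    Zoe        13      565               15             569
Reading off the max of column 'revenue_plus_4', we get 845.

845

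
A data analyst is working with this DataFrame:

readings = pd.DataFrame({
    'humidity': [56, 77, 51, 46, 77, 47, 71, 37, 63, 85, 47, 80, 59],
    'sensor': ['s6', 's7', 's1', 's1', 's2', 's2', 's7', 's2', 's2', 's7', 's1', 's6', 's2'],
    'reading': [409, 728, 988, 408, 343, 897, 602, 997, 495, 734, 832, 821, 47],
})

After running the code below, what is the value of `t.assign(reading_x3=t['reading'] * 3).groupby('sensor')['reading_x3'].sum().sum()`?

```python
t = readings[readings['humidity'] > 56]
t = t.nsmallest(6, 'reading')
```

filter rows where humidity > 56:
    humidity sensor  reading
1         77     s7      728
4         77     s2      343
6         71     s7      602
8         63     s2      495
9         85     s7      734
11        80     s6      821
12        59     s2       47
take 6 rows with smallest reading:
    humidity sensor  reading
12        59     s2       47
4         77     s2      343
8         63     s2      495
6         71     s7      602
1         77     s7      728
9         85     s7      734
add column reading_x3 = t['reading'] * 3:
    humidity sensor  reading  reading_x3
12        59     s2       47         141
4         77     s2      343        1029
8         63     s2      495        1485
6         71     s7      602        1806
1         77     s7      728        2184
9         85     s7      734        2202
group by sensor, sum of reading_x3:
sensor
s2    2655
s7    6192
Name: reading_x3, dtype: int64
Reading off the sum of the resulting series, we get 8847.

8847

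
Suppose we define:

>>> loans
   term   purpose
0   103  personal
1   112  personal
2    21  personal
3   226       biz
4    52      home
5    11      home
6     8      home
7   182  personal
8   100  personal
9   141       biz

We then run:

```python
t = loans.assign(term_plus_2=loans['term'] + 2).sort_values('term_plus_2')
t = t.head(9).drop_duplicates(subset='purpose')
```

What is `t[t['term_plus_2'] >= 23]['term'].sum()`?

162

add column term_plus_2 = loans['term'] + 2:
   term   purpose  term_plus_2
0   103  personal          105
1   112  personal          114
2    21  personal           23
3   226       biz          228
4    52      home           54
5    11      home           13
6     8      home           10
7   182  personal          184
8   100  personal          102
9   141       biz          143
sort by term_plus_2:
   term   purpose  term_plus_2
6     8      home           10
5    11      home           13
2    21  personal           23
4    52      home           54
8   100  personal          102
0   103  personal          105
1   112  personal          114
9   141       biz          143
7   182  personal          184
3   226       biz          228
take first 9 rows:
   term   purpose  term_plus_2
6     8      home           10
5    11      home           13
2    21  personal           23
4    52      home           54
8   100  personal          102
0   103  personal          105
1   112  personal          114
9   141       biz          143
7   182  personal          184
drop duplicate purpose (keep=first):
   term   purpose  term_plus_2
6     8      home           10
2    21  personal           23
9   141       biz          143
filter rows where term_plus_2 >= 23:
   term   purpose  term_plus_2
2    21  personal           23
9   141       biz          143
Finally, sum of column 'term' = 162.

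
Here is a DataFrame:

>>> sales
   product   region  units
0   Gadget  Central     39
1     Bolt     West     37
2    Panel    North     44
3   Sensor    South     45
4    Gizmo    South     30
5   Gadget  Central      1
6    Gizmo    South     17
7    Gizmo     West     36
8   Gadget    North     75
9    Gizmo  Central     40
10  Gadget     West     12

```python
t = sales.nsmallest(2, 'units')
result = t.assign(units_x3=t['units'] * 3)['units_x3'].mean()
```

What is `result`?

take 2 rows with smallest units:
   product   region  units
5   Gadget  Central      1
10  Gadget     West     12
add column units_x3 = t['units'] * 3:
   product   region  units  units_x3
5   Gadget  Central      1         3
10  Gadget     West     12        36
Then the mean of column 'units_x3': 19.5

19.5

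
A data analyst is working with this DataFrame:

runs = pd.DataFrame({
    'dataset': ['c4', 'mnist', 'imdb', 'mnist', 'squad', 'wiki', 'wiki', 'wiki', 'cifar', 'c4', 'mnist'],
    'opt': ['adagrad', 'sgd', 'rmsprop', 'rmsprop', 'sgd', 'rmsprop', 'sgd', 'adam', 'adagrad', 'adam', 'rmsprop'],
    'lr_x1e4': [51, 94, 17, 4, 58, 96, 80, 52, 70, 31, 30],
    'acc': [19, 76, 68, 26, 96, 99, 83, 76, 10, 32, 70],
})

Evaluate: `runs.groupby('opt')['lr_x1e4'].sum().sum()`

583

group by opt, sum of lr_x1e4:
opt
adagrad    121
adam        83
rmsprop    147
sgd        232
Name: lr_x1e4, dtype: int64
Reading off the sum of the resulting series, we get 583.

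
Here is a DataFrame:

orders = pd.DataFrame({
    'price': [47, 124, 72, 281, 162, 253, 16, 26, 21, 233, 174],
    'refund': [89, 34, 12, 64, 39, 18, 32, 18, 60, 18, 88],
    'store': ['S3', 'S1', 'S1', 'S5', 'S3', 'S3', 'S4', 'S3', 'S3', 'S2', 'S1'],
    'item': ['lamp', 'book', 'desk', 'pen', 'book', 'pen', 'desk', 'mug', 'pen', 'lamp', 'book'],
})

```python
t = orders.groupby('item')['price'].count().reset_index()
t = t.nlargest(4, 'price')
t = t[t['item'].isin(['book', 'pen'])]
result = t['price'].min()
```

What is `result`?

3

group by item, count of price:
item
book    3
desk    2
lamp    2
mug     1
pen     3
Name: price, dtype: int64
reset_index():
   item  price
0  book      3
1  desk      2
2  lamp      2
3   mug      1
4   pen      3
take 4 rows with largest price:
   item  price
0  book      3
4   pen      3
1  desk      2
2  lamp      2
filter rows where item in ['book', 'pen']:
   item  price
0  book      3
4   pen      3
Taking the min of column 'price' gives 3.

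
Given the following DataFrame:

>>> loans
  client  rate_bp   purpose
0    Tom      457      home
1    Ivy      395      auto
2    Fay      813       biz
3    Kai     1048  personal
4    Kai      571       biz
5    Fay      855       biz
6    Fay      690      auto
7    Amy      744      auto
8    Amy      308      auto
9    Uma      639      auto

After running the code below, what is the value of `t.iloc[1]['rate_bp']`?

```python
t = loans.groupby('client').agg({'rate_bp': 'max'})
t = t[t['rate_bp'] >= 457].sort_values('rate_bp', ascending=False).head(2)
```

855

group by client, max of rate_bp:
        rate_bp
client         
Amy         744
Fay         855
Ivy         395
Kai        1048
Tom         457
Uma         639
filter rows where rate_bp >= 457:
        rate_bp
client         
Amy         744
Fay         855
Kai        1048
Tom         457
Uma         639
sort by rate_bp descending:
        rate_bp
client         
Kai        1048
Fay         855
Amy         744
Uma         639
Tom         457
take first 2 rows:
        rate_bp
client         
Kai        1048
Fay         855
Taking the value at position 1, column 'rate_bp' gives 855.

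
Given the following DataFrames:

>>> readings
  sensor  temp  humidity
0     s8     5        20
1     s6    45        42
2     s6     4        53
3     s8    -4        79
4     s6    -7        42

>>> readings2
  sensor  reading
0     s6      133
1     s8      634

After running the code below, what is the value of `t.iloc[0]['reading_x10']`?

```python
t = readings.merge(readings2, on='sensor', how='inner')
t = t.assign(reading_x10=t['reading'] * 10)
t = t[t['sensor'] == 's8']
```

merge on 'sensor' (how='inner') → 5 rows:
  sensor  temp  humidity  reading
0     s8     5        20      634
1     s6    45        42      133
2     s6     4        53      133
3     s8    -4        79      634
4     s6    -7        42      133
add column reading_x10 = t['reading'] * 10:
  sensor  temp  humidity  reading  reading_x10
0     s8     5        20      634         6340
1     s6    45        42      133         1330
2     s6     4        53      133         1330
3     s8    -4        79      634         6340
4     s6    -7        42      133         1330
filter rows where sensor == 's8':
  sensor  temp  humidity  reading  reading_x10
0     s8     5        20      634         6340
3     s8    -4        79      634         6340
Reading off the value at position 0, column 'reading_x10', we get 6340.

6340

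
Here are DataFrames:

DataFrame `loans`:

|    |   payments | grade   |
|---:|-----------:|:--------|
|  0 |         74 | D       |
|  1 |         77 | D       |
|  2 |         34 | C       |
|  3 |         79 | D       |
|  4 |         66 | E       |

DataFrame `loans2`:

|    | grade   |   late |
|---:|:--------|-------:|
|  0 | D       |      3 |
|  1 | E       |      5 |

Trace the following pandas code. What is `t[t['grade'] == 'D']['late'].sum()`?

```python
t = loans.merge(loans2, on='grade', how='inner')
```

9

merge on 'grade' (how='inner') → 4 rows:
   payments grade  late
0        74     D     3
1        77     D     3
2        79     D     3
3        66     E     5
filter rows where grade == 'D':
   payments grade  late
0        74     D     3
1        77     D     3
2        79     D     3
Taking the sum of column 'late' gives 9.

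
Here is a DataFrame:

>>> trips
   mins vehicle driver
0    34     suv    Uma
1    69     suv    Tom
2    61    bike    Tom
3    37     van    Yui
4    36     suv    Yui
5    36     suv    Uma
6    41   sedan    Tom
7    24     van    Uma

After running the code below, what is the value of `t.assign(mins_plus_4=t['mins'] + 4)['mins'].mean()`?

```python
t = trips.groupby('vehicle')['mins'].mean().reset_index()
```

44.0625

group by vehicle, mean of mins:
vehicle
bike     61.00
sedan    41.00
suv      43.75
van      30.50
Name: mins, dtype: float64
reset_index():
  vehicle   mins
0    bike  61.00
1   sedan  41.00
2     suv  43.75
3     van  30.50
add column mins_plus_4 = t['mins'] + 4:
  vehicle   mins  mins_plus_4
0    bike  61.00        65.00
1   sedan  41.00        45.00
2     suv  43.75        47.75
3     van  30.50        34.50
The mean of column 'mins' is 44.0625.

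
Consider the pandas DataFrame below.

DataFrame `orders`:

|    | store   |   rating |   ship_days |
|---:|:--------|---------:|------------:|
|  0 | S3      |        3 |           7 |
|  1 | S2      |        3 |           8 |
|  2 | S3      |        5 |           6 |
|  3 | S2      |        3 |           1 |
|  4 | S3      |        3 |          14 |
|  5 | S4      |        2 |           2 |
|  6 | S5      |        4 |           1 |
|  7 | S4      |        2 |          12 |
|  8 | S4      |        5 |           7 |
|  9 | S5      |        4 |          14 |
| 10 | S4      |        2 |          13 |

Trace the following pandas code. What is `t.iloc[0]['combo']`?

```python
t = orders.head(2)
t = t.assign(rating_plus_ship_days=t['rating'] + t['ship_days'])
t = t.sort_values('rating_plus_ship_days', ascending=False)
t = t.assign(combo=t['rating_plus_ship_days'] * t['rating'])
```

take first 2 rows:
  store  rating  ship_days
0    S3       3          7
1    S2       3          8
add column rating_plus_ship_days = t['rating'] + t['ship_days']:
  store  rating  ship_days  rating_plus_ship_days
0    S3       3          7                     10
1    S2       3          8                     11
sort by rating_plus_ship_days descending:
  store  rating  ship_days  rating_plus_ship_days
1    S2       3          8                     11
0    S3       3          7                     10
add column combo = t['rating_plus_ship_days'] * t['rating']:
  store  rating  ship_days  rating_plus_ship_days  combo
1    S2       3          8                     11     33
0    S3       3          7                     10     30
So iloc[0]['combo'] = 33.

33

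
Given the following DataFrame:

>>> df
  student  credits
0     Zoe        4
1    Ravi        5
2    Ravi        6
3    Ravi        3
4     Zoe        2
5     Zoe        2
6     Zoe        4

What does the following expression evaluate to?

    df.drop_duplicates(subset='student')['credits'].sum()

drop duplicate student (keep=first):
  student  credits
0     Zoe        4
1    Ravi        5
Hence 9.

9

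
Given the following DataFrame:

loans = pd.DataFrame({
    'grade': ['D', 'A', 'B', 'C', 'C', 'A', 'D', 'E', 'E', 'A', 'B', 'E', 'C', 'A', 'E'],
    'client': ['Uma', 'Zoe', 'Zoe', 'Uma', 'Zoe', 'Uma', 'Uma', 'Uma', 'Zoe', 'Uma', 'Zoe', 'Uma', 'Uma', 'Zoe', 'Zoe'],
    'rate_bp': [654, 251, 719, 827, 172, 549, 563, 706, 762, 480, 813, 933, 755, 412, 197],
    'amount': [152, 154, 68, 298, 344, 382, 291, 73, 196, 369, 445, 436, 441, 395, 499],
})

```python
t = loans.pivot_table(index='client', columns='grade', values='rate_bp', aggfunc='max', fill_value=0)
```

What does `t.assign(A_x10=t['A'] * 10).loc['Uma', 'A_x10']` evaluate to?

5490

pivot: rows=client, cols=grade, max(rate_bp):
grade     A    B    C    D    E
client                         
Uma     549    0  827  654  933
Zoe     412  813  172    0  762
add column A_x10 = t['A'] * 10:
grade     A    B    C    D    E  A_x10
client                                
Uma     549    0  827  654  933   5490
Zoe     412  813  172    0  762   4120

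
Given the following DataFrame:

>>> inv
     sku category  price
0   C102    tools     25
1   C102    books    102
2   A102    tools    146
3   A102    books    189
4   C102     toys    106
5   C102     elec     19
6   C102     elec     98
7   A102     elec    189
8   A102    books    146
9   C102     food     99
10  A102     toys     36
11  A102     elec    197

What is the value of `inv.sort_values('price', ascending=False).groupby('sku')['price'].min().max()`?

sort by price descending:
     sku category  price
11  A102     elec    197
3   A102    books    189
7   A102     elec    189
2   A102    tools    146
8   A102    books    146
4   C102     toys    106
1   C102    books    102
9   C102     food     99
6   C102     elec     98
10  A102     toys     36
0   C102    tools     25
5   C102     elec     19
group by sku, min of price:
sku
A102    36
C102    19
Name: price, dtype: int64

36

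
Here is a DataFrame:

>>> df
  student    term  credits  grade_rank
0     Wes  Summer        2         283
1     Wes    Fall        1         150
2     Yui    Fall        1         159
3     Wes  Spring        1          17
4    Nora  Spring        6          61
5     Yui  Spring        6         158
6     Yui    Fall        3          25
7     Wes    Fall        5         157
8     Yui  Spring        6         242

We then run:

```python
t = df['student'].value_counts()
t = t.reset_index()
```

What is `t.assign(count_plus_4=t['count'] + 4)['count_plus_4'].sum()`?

value_counts of student:
student
Wes     4
Yui     4
Nora    1
Name: count, dtype: int64
reset_index():
  student  count
0     Wes      4
1     Yui      4
2    Nora      1
add column count_plus_4 = t['count'] + 4:
  student  count  count_plus_4
0     Wes      4             8
1     Yui      4             8
2    Nora      1             5
sum of column 'count_plus_4' → 21

21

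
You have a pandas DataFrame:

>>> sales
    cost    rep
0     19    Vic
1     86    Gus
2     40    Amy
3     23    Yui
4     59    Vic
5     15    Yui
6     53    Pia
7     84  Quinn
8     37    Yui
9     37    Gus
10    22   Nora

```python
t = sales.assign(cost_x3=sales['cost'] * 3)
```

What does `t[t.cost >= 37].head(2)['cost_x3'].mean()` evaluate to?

add column cost_x3 = sales['cost'] * 3:
    cost    rep  cost_x3
0     19    Vic       57
1     86    Gus      258
2     40    Amy      120
3     23    Yui       69
4     59    Vic      177
5     15    Yui       45
6     53    Pia      159
7     84  Quinn      252
8     37    Yui      111
9     37    Gus      111
10    22   Nora       66
filter rows where cost >= 37:
   cost    rep  cost_x3
1    86    Gus      258
2    40    Amy      120
4    59    Vic      177
6    53    Pia      159
7    84  Quinn      252
8    37    Yui      111
9    37    Gus      111
take first 2 rows:
   cost  rep  cost_x3
1    86  Gus      258
2    40  Amy      120
The mean of column 'cost_x3' is 189.0.

189.0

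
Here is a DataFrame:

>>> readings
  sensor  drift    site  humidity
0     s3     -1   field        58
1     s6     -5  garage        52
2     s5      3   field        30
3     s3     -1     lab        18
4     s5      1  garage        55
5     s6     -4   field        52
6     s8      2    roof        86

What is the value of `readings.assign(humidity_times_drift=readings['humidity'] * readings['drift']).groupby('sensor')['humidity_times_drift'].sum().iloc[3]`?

172

add column humidity_times_drift = readings['humidity'] * readings['drift']:
  sensor  drift    site  humidity  humidity_times_drift
0     s3     -1   field        58                   -58
1     s6     -5  garage        52                  -260
2     s5      3   field        30                    90
3     s3     -1     lab        18                   -18
4     s5      1  garage        55                    55
5     s6     -4   field        52                  -208
6     s8      2    roof        86                   172
group by sensor, sum of humidity_times_drift:
sensor
s3    -76
s5    145
s6   -468
s8    172
Name: humidity_times_drift, dtype: int64
Reading off the value at position 3, we get 172.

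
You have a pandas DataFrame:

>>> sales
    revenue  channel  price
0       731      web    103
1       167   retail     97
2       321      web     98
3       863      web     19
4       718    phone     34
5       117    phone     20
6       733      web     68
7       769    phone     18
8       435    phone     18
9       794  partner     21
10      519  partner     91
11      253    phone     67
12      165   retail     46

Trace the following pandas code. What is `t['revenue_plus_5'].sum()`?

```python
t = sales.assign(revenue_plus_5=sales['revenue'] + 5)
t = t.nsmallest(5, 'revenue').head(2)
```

292

add column revenue_plus_5 = sales['revenue'] + 5:
    revenue  channel  price  revenue_plus_5
0       731      web    103             736
1       167   retail     97             172
2       321      web     98             326
3       863      web     19             868
4       718    phone     34             723
5       117    phone     20             122
6       733      web     68             738
7       769    phone     18             774
8       435    phone     18             440
9       794  partner     21             799
10      519  partner     91             524
11      253    phone     67             258
12      165   retail     46             170
take 5 rows with smallest revenue:
    revenue channel  price  revenue_plus_5
5       117   phone     20             122
12      165  retail     46             170
1       167  retail     97             172
11      253   phone     67             258
2       321     web     98             326
take first 2 rows:
    revenue channel  price  revenue_plus_5
5       117   phone     20             122
12      165  retail     46             170
Finally, sum of column 'revenue_plus_5' = 292.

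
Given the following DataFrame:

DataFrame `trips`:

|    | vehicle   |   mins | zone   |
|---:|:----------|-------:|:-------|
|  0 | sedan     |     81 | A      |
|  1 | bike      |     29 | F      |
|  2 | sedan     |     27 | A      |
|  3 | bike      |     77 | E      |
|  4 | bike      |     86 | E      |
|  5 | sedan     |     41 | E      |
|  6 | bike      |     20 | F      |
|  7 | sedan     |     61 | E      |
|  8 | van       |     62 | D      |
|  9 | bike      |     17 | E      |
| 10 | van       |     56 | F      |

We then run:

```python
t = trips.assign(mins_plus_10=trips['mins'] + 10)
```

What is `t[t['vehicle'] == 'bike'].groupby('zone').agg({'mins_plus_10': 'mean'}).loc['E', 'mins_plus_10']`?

add column mins_plus_10 = trips['mins'] + 10:
   vehicle  mins zone  mins_plus_10
0    sedan    81    A            91
1     bike    29    F            39
2    sedan    27    A            37
3     bike    77    E            87
4     bike    86    E            96
5    sedan    41    E            51
6     bike    20    F            30
7    sedan    61    E            71
8      van    62    D            72
9     bike    17    E            27
10     van    56    F            66
filter rows where vehicle == 'bike':
  vehicle  mins zone  mins_plus_10
1    bike    29    F            39
3    bike    77    E            87
4    bike    86    E            96
6    bike    20    F            30
9    bike    17    E            27
group by zone, mean of mins_plus_10:
      mins_plus_10
zone              
E             70.0
F             34.5
The value at row 'E', column 'mins_plus_10' is 70.0.

70.0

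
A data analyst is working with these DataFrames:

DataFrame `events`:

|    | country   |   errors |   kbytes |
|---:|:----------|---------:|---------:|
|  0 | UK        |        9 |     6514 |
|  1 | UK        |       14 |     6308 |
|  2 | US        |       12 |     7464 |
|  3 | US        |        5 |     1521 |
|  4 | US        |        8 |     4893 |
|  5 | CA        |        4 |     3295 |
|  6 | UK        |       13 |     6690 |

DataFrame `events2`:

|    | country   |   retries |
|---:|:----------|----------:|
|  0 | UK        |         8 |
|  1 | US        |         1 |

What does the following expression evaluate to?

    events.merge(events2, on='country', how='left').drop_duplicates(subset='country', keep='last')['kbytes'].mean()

4959.33333333

merge on 'country' (how='left') → 7 rows:
  country  errors  kbytes  retries
0      UK       9    6514      8.0
1      UK      14    6308      8.0
2      US      12    7464      1.0
3      US       5    1521      1.0
4      US       8    4893      1.0
5      CA       4    3295      NaN
6      UK      13    6690      8.0
drop duplicate country (keep=last):
  country  errors  kbytes  retries
4      US       8    4893      1.0
5      CA       4    3295      NaN
6      UK      13    6690      8.0
mean of column 'kbytes' → 4959.33333333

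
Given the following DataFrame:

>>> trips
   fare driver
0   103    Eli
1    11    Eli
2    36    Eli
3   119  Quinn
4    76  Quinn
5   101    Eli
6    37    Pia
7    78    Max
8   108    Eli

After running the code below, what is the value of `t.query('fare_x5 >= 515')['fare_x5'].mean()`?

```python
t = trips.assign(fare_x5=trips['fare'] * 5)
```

550.0

add column fare_x5 = trips['fare'] * 5:
   fare driver  fare_x5
0   103    Eli      515
1    11    Eli       55
2    36    Eli      180
3   119  Quinn      595
4    76  Quinn      380
5   101    Eli      505
6    37    Pia      185
7    78    Max      390
8   108    Eli      540
filter rows where fare_x5 >= 515:
   fare driver  fare_x5
0   103    Eli      515
3   119  Quinn      595
8   108    Eli      540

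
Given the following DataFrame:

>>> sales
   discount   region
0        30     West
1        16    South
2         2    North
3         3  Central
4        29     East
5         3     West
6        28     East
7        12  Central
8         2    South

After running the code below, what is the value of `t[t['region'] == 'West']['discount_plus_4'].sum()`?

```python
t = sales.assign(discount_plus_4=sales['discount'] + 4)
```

41

add column discount_plus_4 = sales['discount'] + 4:
   discount   region  discount_plus_4
0        30     West               34
1        16    South               20
2         2    North                6
3         3  Central                7
4        29     East               33
5         3     West                7
6        28     East               32
7        12  Central               16
8         2    South                6
filter rows where region == 'West':
   discount region  discount_plus_4
0        30   West               34
5         3   West                7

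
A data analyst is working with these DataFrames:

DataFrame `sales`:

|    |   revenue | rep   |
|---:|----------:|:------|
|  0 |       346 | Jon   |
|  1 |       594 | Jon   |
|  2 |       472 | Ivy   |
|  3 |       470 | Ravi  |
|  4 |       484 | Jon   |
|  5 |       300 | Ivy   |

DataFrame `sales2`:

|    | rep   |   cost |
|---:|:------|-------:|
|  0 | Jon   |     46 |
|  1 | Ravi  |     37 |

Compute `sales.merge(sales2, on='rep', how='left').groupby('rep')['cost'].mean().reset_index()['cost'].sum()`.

merge on 'rep' (how='left') → 6 rows:
   revenue   rep  cost
0      346   Jon  46.0
1      594   Jon  46.0
2      472   Ivy   NaN
3      470  Ravi  37.0
4      484   Jon  46.0
5      300   Ivy   NaN
group by rep, mean of cost:
rep
Ivy      NaN
Jon     46.0
Ravi    37.0
Name: cost, dtype: float64
reset_index():
    rep  cost
0   Ivy   NaN
1   Jon  46.0
2  Ravi  37.0
Finally, sum of column 'cost' = 83.0.

83.0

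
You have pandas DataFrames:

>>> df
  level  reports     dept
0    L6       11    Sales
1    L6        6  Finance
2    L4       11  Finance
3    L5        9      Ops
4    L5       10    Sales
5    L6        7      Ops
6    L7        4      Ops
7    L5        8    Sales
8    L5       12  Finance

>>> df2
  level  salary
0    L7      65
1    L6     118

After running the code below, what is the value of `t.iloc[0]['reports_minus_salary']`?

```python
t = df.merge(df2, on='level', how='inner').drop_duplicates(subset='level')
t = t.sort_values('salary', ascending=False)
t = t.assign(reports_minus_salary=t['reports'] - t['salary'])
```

merge on 'level' (how='inner') → 4 rows:
  level  reports     dept  salary
0    L6       11    Sales     118
1    L6        6  Finance     118
2    L6        7      Ops     118
3    L7        4      Ops      65
drop duplicate level (keep=first):
  level  reports   dept  salary
0    L6       11  Sales     118
3    L7        4    Ops      65
sort by salary descending:
  level  reports   dept  salary
0    L6       11  Sales     118
3    L7        4    Ops      65
add column reports_minus_salary = t['reports'] - t['salary']:
  level  reports   dept  salary  reports_minus_salary
0    L6       11  Sales     118                  -107
3    L7        4    Ops      65                   -61
Finally, value at position 0, column 'reports_minus_salary' = -107.

-107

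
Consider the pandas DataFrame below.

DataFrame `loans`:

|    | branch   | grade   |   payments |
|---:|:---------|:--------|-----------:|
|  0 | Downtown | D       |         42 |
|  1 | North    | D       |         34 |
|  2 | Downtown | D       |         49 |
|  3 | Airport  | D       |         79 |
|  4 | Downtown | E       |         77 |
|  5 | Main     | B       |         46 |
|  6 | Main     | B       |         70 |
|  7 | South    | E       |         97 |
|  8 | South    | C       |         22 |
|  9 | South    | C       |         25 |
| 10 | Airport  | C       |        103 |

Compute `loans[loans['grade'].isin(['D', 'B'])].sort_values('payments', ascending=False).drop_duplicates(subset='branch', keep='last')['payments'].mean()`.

50.25

filter rows where grade in ['D', 'B']:
     branch grade  payments
0  Downtown     D        42
1     North     D        34
2  Downtown     D        49
3   Airport     D        79
5      Main     B        46
6      Main     B        70
sort by payments descending:
     branch grade  payments
3   Airport     D        79
6      Main     B        70
2  Downtown     D        49
5      Main     B        46
0  Downtown     D        42
1     North     D        34
drop duplicate branch (keep=last):
     branch grade  payments
3   Airport     D        79
5      Main     B        46
0  Downtown     D        42
1     North     D        34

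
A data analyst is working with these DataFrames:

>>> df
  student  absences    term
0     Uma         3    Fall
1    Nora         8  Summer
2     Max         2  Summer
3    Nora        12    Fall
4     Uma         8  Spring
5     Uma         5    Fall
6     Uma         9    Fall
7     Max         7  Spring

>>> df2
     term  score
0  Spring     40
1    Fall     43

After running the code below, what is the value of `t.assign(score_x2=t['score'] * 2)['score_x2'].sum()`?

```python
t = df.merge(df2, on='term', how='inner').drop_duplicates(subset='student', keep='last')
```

252

merge on 'term' (how='inner') → 6 rows:
  student  absences    term  score
0     Uma         3    Fall     43
1    Nora        12    Fall     43
2     Uma         8  Spring     40
3     Uma         5    Fall     43
4     Uma         9    Fall     43
5     Max         7  Spring     40
drop duplicate student (keep=last):
  student  absences    term  score
1    Nora        12    Fall     43
4     Uma         9    Fall     43
5     Max         7  Spring     40
add column score_x2 = t['score'] * 2:
  student  absences    term  score  score_x2
1    Nora        12    Fall     43        86
4     Uma         9    Fall     43        86
5     Max         7  Spring     40        80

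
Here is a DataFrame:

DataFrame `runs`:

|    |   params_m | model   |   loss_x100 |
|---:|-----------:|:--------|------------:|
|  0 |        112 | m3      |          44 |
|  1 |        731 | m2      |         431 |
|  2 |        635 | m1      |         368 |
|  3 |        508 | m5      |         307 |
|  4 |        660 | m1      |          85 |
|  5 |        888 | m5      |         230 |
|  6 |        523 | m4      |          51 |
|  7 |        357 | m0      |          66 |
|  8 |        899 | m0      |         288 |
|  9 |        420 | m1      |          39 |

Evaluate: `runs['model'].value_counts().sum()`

value_counts of model:
model
m1    3
m5    2
m0    2
m3    1
m2    1
m4    1
Name: count, dtype: int64
sum of the resulting series → 10

10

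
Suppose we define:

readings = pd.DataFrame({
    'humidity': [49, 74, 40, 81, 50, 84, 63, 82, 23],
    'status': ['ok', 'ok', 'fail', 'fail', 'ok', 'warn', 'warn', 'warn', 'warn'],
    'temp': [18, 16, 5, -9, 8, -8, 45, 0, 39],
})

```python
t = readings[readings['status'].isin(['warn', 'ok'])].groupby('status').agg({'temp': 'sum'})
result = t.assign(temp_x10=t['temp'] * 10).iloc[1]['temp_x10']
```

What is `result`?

filter rows where status in ['warn', 'ok']:
   humidity status  temp
0        49     ok    18
1        74     ok    16
4        50     ok     8
5        84   warn    -8
6        63   warn    45
7        82   warn     0
8        23   warn    39
group by status, sum of temp:
        temp
status      
ok        42
warn      76
add column temp_x10 = t['temp'] * 10:
        temp  temp_x10
status                
ok        42       420
warn      76       760
Hence 760.

760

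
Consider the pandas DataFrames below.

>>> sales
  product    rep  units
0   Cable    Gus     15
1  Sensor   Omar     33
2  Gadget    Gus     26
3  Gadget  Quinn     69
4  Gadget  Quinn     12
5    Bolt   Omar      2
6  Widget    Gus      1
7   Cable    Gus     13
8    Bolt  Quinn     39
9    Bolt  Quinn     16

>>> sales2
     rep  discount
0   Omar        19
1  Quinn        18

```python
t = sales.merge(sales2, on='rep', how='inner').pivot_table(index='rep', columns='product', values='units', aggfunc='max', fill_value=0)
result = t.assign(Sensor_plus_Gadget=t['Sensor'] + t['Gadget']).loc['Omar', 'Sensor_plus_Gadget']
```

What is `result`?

merge on 'rep' (how='inner') → 6 rows:
  product    rep  units  discount
0  Sensor   Omar     33        19
1  Gadget  Quinn     69        18
2  Gadget  Quinn     12        18
3    Bolt   Omar      2        19
4    Bolt  Quinn     39        18
5    Bolt  Quinn     16        18
pivot: rows=rep, cols=product, max(units):
product  Bolt  Gadget  Sensor
rep                          
Omar        2       0      33
Quinn      39      69       0
add column Sensor_plus_Gadget = t['Sensor'] + t['Gadget']:
product  Bolt  Gadget  Sensor  Sensor_plus_Gadget
rep                                              
Omar        2       0      33                  33
Quinn      39      69       0                  69

33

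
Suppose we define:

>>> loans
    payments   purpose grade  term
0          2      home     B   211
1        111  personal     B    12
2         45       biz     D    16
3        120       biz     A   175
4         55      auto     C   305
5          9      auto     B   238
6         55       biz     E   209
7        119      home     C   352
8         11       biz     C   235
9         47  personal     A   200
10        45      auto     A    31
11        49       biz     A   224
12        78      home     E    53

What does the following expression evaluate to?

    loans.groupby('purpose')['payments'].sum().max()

280

group by purpose, sum of payments:
purpose
auto        109
biz         280
home        199
personal    158
Name: payments, dtype: int64
Finally, max of the resulting series = 280.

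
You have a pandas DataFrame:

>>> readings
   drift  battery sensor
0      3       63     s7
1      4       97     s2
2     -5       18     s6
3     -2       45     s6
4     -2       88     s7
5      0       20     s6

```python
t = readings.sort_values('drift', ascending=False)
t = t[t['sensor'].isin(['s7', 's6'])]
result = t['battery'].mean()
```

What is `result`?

46.8

sort by drift descending:
   drift  battery sensor
1      4       97     s2
0      3       63     s7
5      0       20     s6
3     -2       45     s6
4     -2       88     s7
2     -5       18     s6
filter rows where sensor in ['s7', 's6']:
   drift  battery sensor
0      3       63     s7
5      0       20     s6
3     -2       45     s6
4     -2       88     s7
2     -5       18     s6
Hence 46.8.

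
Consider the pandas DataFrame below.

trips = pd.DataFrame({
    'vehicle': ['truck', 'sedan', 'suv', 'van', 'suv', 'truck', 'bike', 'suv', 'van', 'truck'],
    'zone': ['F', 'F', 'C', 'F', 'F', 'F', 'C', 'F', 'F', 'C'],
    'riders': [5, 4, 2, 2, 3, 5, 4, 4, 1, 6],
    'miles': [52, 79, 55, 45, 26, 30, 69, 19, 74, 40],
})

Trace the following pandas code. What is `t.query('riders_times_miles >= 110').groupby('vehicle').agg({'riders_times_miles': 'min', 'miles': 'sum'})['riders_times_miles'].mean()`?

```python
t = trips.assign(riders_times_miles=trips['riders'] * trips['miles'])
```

213.0

add column riders_times_miles = trips['riders'] * trips['miles']:
  vehicle zone  riders  miles  riders_times_miles
0   truck    F       5     52                 260
1   sedan    F       4     79                 316
2     suv    C       2     55                 110
3     van    F       2     45                  90
4     suv    F       3     26                  78
5   truck    F       5     30                 150
6    bike    C       4     69                 276
7     suv    F       4     19                  76
8     van    F       1     74                  74
9   truck    C       6     40                 240
filter rows where riders_times_miles >= 110:
  vehicle zone  riders  miles  riders_times_miles
0   truck    F       5     52                 260
1   sedan    F       4     79                 316
2     suv    C       2     55                 110
5   truck    F       5     30                 150
6    bike    C       4     69                 276
9   truck    C       6     40                 240
group by vehicle: min(riders_times_miles), sum(miles):
         riders_times_miles  miles
vehicle                           
bike                    276     69
sedan                   316     79
suv                     110     55
truck                   150    122
mean of column 'riders_times_miles' → 213.0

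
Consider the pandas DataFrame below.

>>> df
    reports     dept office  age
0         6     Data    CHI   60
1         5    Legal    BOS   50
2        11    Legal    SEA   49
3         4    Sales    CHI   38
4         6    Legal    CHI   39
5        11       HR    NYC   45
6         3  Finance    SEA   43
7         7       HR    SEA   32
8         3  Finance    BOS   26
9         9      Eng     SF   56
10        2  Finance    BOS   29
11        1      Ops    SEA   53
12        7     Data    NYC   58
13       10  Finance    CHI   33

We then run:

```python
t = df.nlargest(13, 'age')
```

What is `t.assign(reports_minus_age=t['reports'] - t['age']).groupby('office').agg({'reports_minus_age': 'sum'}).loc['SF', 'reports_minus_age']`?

take 13 rows with largest age:
    reports     dept office  age
0         6     Data    CHI   60
12        7     Data    NYC   58
9         9      Eng     SF   56
11        1      Ops    SEA   53
1         5    Legal    BOS   50
2        11    Legal    SEA   49
5        11       HR    NYC   45
6         3  Finance    SEA   43
4         6    Legal    CHI   39
3         4    Sales    CHI   38
13       10  Finance    CHI   33
7         7       HR    SEA   32
10        2  Finance    BOS   29
add column reports_minus_age = t['reports'] - t['age']:
    reports     dept office  age  reports_minus_age
0         6     Data    CHI   60                -54
12        7     Data    NYC   58                -51
9         9      Eng     SF   56                -47
11        1      Ops    SEA   53                -52
1         5    Legal    BOS   50                -45
2        11    Legal    SEA   49                -38
5        11       HR    NYC   45                -34
6         3  Finance    SEA   43                -40
4         6    Legal    CHI   39                -33
3         4    Sales    CHI   38                -34
13       10  Finance    CHI   33                -23
7         7       HR    SEA   32                -25
10        2  Finance    BOS   29                -27
group by office, sum of reports_minus_age:
        reports_minus_age
office                   
BOS                   -72
CHI                  -144
NYC                   -85
SEA                  -155
SF                    -47

-47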